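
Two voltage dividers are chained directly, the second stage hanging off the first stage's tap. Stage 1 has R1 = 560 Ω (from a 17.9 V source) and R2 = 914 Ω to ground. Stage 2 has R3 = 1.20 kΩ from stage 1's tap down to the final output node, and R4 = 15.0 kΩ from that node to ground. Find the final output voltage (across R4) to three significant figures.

Stage 2 presents R3+R4 = 16200 Ω as a load on stage 1's tap.
Stage 1's lower leg becomes R2‖(R3+R4) = 865.2 Ω, so V_mid = 17.9 × 865.2/1425 = 10.87 V.
Stage 2 is itself unloaded: V_out = V_mid × R4/(R3+R4) = 10.87 × 15000/16200 = 10.1 V.

V_out ≈ 10.1 V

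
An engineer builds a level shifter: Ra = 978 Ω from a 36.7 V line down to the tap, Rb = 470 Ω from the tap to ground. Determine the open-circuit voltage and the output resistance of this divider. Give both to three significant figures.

V_th is the open-circuit tap voltage: 36.7 × 470/(978 + 470) = 11.9 V.
With the supply zeroed, Ra and Rb appear in parallel from the tap: R_th = Ra‖Rb = (978 × 470)/1448 = 317 Ω.

V_th = 11.9 V, R_th = 317 Ω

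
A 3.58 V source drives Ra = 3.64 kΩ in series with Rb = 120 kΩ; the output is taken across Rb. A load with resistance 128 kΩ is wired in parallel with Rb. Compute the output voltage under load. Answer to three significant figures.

V_out ≈ 3.38 V

The load sits in parallel with Rb: Rb‖R_L = (120 × 128) / (120 + 128) = 61.94 kΩ.
V_out = 3.58 × 61.94 / (3.64 + 61.94) = 3.58 × 61.94/65.58 = 3.38 V.
(Unloaded it would have been 3.47 V.)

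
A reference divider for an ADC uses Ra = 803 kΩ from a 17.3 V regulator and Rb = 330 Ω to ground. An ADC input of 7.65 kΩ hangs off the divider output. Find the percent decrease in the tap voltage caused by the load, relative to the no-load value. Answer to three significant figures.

4.13 %

The divider's output (Thévenin) resistance is Ra‖Rb = 329.9 Ω.
Fractional drop under load = R_th/(R_th + R_L) = 329.9 / (329.9 + 7650) = 0.04134.
So the output falls by 4.13 %.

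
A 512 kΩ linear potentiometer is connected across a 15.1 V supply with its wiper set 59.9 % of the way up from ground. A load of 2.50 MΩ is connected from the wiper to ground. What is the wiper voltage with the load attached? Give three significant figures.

The wiper splits the pot into (1−α)R = 205.3 kΩ above and αR = 306.7 kΩ below.
Lower section ‖ load = 273.2 kΩ.
V_wiper = 15.1 × 273.2/(205.3 + 273.2) = 8.62 V.

V ≈ 8.62 V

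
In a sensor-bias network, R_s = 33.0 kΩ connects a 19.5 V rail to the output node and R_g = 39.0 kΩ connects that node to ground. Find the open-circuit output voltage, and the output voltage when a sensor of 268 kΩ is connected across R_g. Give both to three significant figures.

Open-circuit: V = 19.5 × 39.0/(33.0 + 39.0) = 10.6 V.
With the load, R_g becomes R_g‖R_L = 34.05 kΩ, so V = 19.5 × 34.05/67.05 = 9.90 V.

Unloaded: 10.6 V; loaded: 9.90 V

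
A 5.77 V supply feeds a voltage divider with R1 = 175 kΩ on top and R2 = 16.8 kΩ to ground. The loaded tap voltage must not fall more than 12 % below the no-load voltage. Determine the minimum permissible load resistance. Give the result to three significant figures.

Output resistance R_th = R1‖R2 = (175 × 16.8)/191.8 = 15.33 kΩ.
The fractional drop is R_th/(R_th + R_L); requiring this ≤ 0.120 gives R_L ≥ R_th(1/0.120 − 1) = 15.33 × 7.333 = 112 kΩ.

R_L(min) ≈ 112 kΩ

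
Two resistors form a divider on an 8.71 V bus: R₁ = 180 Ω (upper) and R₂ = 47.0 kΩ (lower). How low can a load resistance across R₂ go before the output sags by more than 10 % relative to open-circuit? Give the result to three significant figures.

R_L(min) ≈ 1.61 kΩ

Output resistance R_th = R₁‖R₂ = (180 × 47000)/47180 = 179.3 Ω.
The fractional drop is R_th/(R_th + R_L); requiring this ≤ 0.100 gives R_L ≥ R_th(1/0.100 − 1) = 179.3 × 9.000 = 1.61 kΩ.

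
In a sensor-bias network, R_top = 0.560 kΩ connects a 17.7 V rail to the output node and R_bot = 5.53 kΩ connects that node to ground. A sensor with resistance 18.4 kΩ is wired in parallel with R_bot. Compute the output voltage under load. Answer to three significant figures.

V_out ≈ 15.6 V

The load sits in parallel with R_bot: R_bot‖R_L = (5530 × 18400) / (5530 + 18400) = 4252 Ω.
V_out = 17.7 × 4252 / (560 + 4252) = 17.7 × 4252/4812 = 15.6 V.
(Unloaded it would have been 16.1 V.)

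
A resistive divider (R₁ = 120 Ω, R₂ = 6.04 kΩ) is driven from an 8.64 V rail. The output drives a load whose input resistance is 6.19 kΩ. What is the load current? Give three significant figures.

I_L ≈ 1.34 mA

R₂‖R_L = 3057 Ω; V_out = 8.64 × 3057/3177 = 8.314 V.
I_L = V_out / R_L = 8.314 / 6.19 kΩ = 1.34 mA.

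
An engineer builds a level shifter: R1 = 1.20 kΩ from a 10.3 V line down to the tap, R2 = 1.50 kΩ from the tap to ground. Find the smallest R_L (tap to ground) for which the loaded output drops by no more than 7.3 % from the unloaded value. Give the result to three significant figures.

Output resistance R_th = R1‖R2 = (1200 × 1500)/2700 = 666.7 Ω.
The fractional drop is R_th/(R_th + R_L); requiring this ≤ 0.0730 gives R_L ≥ R_th(1/0.0730 − 1) = 666.7 × 12.70 = 8.47 kΩ.

R_L(min) ≈ 8.47 kΩ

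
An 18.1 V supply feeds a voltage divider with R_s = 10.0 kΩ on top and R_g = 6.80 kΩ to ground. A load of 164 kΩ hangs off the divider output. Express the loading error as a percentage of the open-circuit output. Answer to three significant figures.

The divider's output (Thévenin) resistance is R_s‖R_g = 4.048 kΩ.
Fractional drop under load = R_th/(R_th + R_L) = 4.048 / (4.048 + 164) = 0.02409.
So the output falls by 2.41 %.

2.41 %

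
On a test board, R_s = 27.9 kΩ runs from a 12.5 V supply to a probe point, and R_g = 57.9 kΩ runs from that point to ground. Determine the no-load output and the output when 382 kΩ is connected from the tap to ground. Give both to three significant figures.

Unloaded: 8.44 V; loaded: 8.04 V

Open-circuit: V = 12.5 × 57.9/(27.9 + 57.9) = 8.44 V.
With the load, R_g becomes R_g‖R_L = 50.28 kΩ, so V = 12.5 × 50.28/78.18 = 8.04 V.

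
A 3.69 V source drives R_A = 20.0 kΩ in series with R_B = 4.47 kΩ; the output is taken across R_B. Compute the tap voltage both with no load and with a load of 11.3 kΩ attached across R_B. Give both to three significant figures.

Open-circuit: V = 3.69 × 4.47/(20.0 + 4.47) = 0.674 V.
With the load, R_B becomes R_B‖R_L = 3.203 kΩ, so V = 3.69 × 3.203/23.20 = 0.509 V.

Unloaded: 0.674 V; loaded: 0.509 V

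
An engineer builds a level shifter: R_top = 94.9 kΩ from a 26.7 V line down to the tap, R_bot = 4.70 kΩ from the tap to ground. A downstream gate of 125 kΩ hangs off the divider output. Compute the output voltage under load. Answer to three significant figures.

V_out ≈ 1.22 V

The load sits in parallel with R_bot: R_bot‖R_L = (4.70 × 125) / (4.70 + 125) = 4.530 kΩ.
V_out = 26.7 × 4.530 / (94.9 + 4.530) = 26.7 × 4.530/99.43 = 1.22 V.
(Unloaded it would have been 1.26 V.)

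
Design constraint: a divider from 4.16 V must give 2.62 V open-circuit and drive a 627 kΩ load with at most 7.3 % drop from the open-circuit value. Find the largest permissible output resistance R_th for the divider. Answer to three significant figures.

Loading drop = R_th/(R_th + R_L) ≤ 0.0730, so R_th ≤ R_L · ε/(1−ε) = 627 kΩ × 0.0730/0.9270 = 49.4 kΩ.

R_th ≤ 49.4 kΩ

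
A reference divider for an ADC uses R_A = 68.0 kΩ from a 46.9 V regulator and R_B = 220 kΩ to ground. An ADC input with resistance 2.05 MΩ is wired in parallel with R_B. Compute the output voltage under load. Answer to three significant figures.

The load sits in parallel with R_B: R_B‖R_L = (220 × 2050) / (220 + 2050) = 198.7 kΩ.
V_out = 46.9 × 198.7 / (68.0 + 198.7) = 46.9 × 198.7/266.7 = 34.9 V.

V_out ≈ 34.9 V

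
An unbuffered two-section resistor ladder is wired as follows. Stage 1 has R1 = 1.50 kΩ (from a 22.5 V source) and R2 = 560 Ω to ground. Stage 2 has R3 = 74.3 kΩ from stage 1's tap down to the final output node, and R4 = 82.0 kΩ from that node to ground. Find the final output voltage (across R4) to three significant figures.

V_out ≈ 3.20 V

Stage 2 presents R3+R4 = 156300 Ω as a load on stage 1's tap.
Stage 1's lower leg becomes R2‖(R3+R4) = 558.0 Ω, so V_mid = 22.5 × 558.0/2058 = 6.101 V.
Stage 2 is itself unloaded: V_out = V_mid × R4/(R3+R4) = 6.101 × 82000/156300 = 3.20 V.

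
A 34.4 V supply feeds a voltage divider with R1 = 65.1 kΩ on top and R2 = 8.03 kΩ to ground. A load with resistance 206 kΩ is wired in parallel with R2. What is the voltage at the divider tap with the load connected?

V_out ≈ 3.65 V

The load sits in parallel with R2: R2‖R_L = (8.03 × 206) / (8.03 + 206) = 7.729 kΩ.
V_out = 34.4 × 7.729 / (65.1 + 7.729) = 34.4 × 7.729/72.83 = 3.65 V.
(Unloaded it would have been 3.78 V.)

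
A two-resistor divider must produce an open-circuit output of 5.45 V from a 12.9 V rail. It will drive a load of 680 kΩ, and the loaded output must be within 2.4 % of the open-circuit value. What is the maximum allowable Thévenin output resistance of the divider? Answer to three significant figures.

Loading drop = R_th/(R_th + R_L) ≤ 0.0240, so R_th ≤ R_L · ε/(1−ε) = 680 kΩ × 0.0240/0.9760 = 16.7 kΩ.
(Any R1, R2 with R2/(R1+R2) = 0.422 and R1‖R2 ≤ 16.7 kΩ will meet the spec.)

R_th ≤ 16.7 kΩ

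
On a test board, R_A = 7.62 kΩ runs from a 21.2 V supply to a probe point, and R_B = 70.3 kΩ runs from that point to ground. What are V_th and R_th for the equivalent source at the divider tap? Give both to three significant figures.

V_th is the open-circuit tap voltage: 21.2 × 70.3/(7.62 + 70.3) = 19.1 V.
With the supply zeroed, R_A and R_B appear in parallel from the tap: R_th = R_A‖R_B = (7.62 × 70.3)/77.92 = 6.87 kΩ.

V_th = 19.1 V, R_th = 6.87 kΩ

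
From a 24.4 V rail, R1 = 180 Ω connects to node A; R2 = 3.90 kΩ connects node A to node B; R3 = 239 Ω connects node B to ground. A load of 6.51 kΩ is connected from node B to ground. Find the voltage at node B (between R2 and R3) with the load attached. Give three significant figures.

V ≈ 1.30 V

At node B, R3 is in parallel with the load: R3‖R_L = 230.5 Ω.
Below node A the resistance is R2 + (R3‖R_L) = 4131 Ω, so V_A = 24.4 × 4131/4311 = 23.38 V.
Then V_B = V_A × (R3‖R_L)/(R2 + R3‖R_L) = 23.38 × 230.5/4131 = 1.30 V.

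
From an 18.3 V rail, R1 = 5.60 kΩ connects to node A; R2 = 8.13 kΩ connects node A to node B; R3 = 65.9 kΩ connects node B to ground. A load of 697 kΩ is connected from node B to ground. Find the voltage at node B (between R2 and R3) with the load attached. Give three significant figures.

At node B, R3 is in parallel with the load: R3‖R_L = 60.21 kΩ.
Below node A the resistance is R2 + (R3‖R_L) = 68.34 kΩ, so V_A = 18.3 × 68.34/73.94 = 16.91 V.
Then V_B = V_A × (R3‖R_L)/(R2 + R3‖R_L) = 16.91 × 60.21/68.34 = 14.9 V.

V ≈ 14.9 V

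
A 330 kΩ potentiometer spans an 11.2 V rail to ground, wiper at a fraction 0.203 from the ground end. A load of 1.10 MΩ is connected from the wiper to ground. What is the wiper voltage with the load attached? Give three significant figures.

V ≈ 2.17 V

The wiper splits the pot into (1−α)R = 263.0 kΩ above and αR = 66.99 kΩ below.
Lower section ‖ load = 63.14 kΩ.
V_wiper = 11.2 × 63.14/(263.0 + 63.14) = 2.17 V.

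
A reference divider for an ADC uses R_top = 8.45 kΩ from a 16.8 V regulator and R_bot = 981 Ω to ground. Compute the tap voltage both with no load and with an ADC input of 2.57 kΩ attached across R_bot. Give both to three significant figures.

Unloaded: 1.75 V; loaded: 1.30 V

Open-circuit: V = 16.8 × 981/(8450 + 981) = 1.75 V.
With the load, R_bot becomes R_bot‖R_L = 710.0 Ω, so V = 16.8 × 710.0/9160 = 1.30 V.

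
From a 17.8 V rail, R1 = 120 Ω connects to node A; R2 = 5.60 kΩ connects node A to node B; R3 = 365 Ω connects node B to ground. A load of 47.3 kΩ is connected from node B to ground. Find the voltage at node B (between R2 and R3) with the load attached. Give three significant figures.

V ≈ 1.06 V

At node B, R3 is in parallel with the load: R3‖R_L = 362.2 Ω.
Below node A the resistance is R2 + (R3‖R_L) = 5962 Ω, so V_A = 17.8 × 5962/6082 = 17.45 V.
Then V_B = V_A × (R3‖R_L)/(R2 + R3‖R_L) = 17.45 × 362.2/5962 = 1.06 V.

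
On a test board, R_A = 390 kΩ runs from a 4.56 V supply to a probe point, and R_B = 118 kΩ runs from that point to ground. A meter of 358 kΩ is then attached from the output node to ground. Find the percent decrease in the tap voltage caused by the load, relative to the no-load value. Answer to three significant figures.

20.2 %

Unloaded V = 4.56 × 118/508.0 = 1.059 V.
Loaded: R_B‖R_L = 88.75 kΩ, giving V = 4.56 × 88.75/478.7 = 0.8453 V.
Drop = (1.059 − 0.8453) / 1.059 = 20.2 %.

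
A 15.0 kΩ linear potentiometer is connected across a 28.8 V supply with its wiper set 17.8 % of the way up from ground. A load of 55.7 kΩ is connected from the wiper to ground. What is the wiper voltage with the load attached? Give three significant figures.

The wiper splits the pot into (1−α)R = 12.33 kΩ above and αR = 2.670 kΩ below.
Lower section ‖ load = 2.548 kΩ.
V_wiper = 28.8 × 2.548/(12.33 + 2.548) = 4.93 V.

V ≈ 4.93 V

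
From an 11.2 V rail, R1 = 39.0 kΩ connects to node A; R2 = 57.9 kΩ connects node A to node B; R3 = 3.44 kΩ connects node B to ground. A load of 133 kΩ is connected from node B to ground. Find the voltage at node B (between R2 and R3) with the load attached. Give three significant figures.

V ≈ 0.375 V

At node B, R3 is in parallel with the load: R3‖R_L = 3.353 kΩ.
Below node A the resistance is R2 + (R3‖R_L) = 61.25 kΩ, so V_A = 11.2 × 61.25/100.3 = 6.843 V.
Then V_B = V_A × (R3‖R_L)/(R2 + R3‖R_L) = 6.843 × 3.353/61.25 = 0.375 V.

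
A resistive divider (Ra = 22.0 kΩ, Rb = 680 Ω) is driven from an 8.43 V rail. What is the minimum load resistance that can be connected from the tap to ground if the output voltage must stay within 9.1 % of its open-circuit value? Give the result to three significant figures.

Output resistance R_th = Ra‖Rb = (22000 × 680)/22680 = 659.6 Ω.
The fractional drop is R_th/(R_th + R_L); requiring this ≤ 0.0910 gives R_L ≥ R_th(1/0.0910 − 1) = 659.6 × 9.989 = 6.59 kΩ.

R_L(min) ≈ 6.59 kΩ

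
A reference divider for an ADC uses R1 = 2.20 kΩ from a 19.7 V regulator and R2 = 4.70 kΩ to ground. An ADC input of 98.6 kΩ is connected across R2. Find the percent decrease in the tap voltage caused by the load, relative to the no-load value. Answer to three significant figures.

The divider's output (Thévenin) resistance is R1‖R2 = 1.499 kΩ.
Fractional drop under load = R_th/(R_th + R_L) = 1.499 / (1.499 + 98.6) = 0.01497.
So the output falls by 1.50 %.

1.50 %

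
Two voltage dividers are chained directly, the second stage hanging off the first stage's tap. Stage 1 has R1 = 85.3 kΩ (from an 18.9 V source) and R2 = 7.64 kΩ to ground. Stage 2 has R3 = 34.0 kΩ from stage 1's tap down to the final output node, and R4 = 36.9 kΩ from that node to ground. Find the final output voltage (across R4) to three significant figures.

Stage 2 presents R3+R4 = 70.90 kΩ as a load on stage 1's tap.
Stage 1's lower leg becomes R2‖(R3+R4) = 6.897 kΩ, so V_mid = 18.9 × 6.897/92.20 = 1.414 V.
Stage 2 is itself unloaded: V_out = V_mid × R4/(R3+R4) = 1.414 × 36.9/70.90 = 0.736 V.

V_out ≈ 0.736 V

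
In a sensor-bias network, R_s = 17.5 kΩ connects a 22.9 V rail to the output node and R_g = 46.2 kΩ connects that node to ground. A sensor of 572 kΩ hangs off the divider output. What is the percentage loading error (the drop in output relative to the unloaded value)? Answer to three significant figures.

The divider's output (Thévenin) resistance is R_s‖R_g = 12.69 kΩ.
Fractional drop under load = R_th/(R_th + R_L) = 12.69 / (12.69 + 572) = 0.02171.
So the output falls by 2.17 %.

2.17 %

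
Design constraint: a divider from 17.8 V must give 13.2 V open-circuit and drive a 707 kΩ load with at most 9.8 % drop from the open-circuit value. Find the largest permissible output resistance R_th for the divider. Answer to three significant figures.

Loading drop = R_th/(R_th + R_L) ≤ 0.0980, so R_th ≤ R_L · ε/(1−ε) = 707 kΩ × 0.0980/0.9020 = 76.8 kΩ.
(Any R1, R2 with R2/(R1+R2) = 0.742 and R1‖R2 ≤ 76.8 kΩ will meet the spec.)

R_th ≤ 76.8 kΩ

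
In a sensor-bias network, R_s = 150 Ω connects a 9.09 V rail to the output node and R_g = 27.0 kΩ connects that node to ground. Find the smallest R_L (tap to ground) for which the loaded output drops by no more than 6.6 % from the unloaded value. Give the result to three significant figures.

Output resistance R_th = R_s‖R_g = (150 × 27000)/27150 = 149.2 Ω.
The fractional drop is R_th/(R_th + R_L); requiring this ≤ 0.0660 gives R_L ≥ R_th(1/0.0660 − 1) = 149.2 × 14.15 = 2.11 kΩ.

R_L(min) ≈ 2.11 kΩ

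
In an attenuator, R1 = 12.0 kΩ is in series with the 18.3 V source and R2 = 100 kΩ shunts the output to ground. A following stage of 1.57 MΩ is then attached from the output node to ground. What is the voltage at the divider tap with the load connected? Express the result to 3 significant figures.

V_out ≈ 16.2 V

The load sits in parallel with R2: R2‖R_L = (100 × 1570) / (100 + 1570) = 94.01 kΩ.
V_out = 18.3 × 94.01 / (12.0 + 94.01) = 18.3 × 94.01/106.0 = 16.2 V.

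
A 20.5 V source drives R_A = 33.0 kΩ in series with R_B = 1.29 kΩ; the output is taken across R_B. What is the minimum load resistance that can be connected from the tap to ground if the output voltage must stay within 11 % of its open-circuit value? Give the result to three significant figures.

R_L(min) ≈ 10.0 kΩ

Output resistance R_th = R_A‖R_B = (33.0 × 1.29)/34.29 = 1.241 kΩ.
The fractional drop is R_th/(R_th + R_L); requiring this ≤ 0.110 gives R_L ≥ R_th(1/0.110 − 1) = 1.241 × 8.091 = 10.0 kΩ.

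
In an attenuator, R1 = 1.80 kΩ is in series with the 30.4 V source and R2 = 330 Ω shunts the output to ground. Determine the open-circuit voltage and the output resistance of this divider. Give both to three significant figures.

V_th is the open-circuit tap voltage: 30.4 × 330/(1800 + 330) = 4.71 V.
With the supply zeroed, R1 and R2 appear in parallel from the tap: R_th = R1‖R2 = (1800 × 330)/2130 = 279 Ω.

V_th = 4.71 V, R_th = 279 Ω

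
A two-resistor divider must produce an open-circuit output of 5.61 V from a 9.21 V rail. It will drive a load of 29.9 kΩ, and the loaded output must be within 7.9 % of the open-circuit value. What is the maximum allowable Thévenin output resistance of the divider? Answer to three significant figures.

Loading drop = R_th/(R_th + R_L) ≤ 0.0790, so R_th ≤ R_L · ε/(1−ε) = 29.9 kΩ × 0.0790/0.9210 = 2.56 kΩ.
(Any R1, R2 with R2/(R1+R2) = 0.609 and R1‖R2 ≤ 2.56 kΩ will meet the spec.)

R_th ≤ 2.56 kΩ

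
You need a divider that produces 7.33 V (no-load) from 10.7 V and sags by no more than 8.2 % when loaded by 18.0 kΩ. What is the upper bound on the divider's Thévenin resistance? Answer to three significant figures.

R_th ≤ 1.61 kΩ

Loading drop = R_th/(R_th + R_L) ≤ 0.0820, so R_th ≤ R_L · ε/(1−ε) = 18.0 kΩ × 0.0820/0.9180 = 1.61 kΩ.
(Any R1, R2 with R2/(R1+R2) = 0.685 and R1‖R2 ≤ 1.61 kΩ will meet the spec.)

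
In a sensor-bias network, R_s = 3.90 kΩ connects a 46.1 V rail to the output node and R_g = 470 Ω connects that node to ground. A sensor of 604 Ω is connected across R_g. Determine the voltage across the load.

V_out ≈ 2.93 V

The load sits in parallel with R_g: R_g‖R_L = (470 × 604) / (470 + 604) = 264.3 Ω.
V_out = 46.1 × 264.3 / (3900 + 264.3) = 46.1 × 264.3/4164 = 2.93 V.
(Unloaded it would have been 4.96 V.)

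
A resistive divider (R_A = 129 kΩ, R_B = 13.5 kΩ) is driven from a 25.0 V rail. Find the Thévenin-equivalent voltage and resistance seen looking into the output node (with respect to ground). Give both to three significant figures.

V_th is the open-circuit tap voltage: 25.0 × 13.5/(129 + 13.5) = 2.37 V.
With the supply zeroed, R_A and R_B appear in parallel from the tap: R_th = R_A‖R_B = (129 × 13.5)/142.5 = 12.2 kΩ.

V_th = 2.37 V, R_th = 12.2 kΩ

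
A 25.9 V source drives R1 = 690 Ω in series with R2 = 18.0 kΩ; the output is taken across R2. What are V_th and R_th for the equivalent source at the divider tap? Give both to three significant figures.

V_th is the open-circuit tap voltage: 25.9 × 18000/(690 + 18000) = 24.9 V.
With the supply zeroed, R1 and R2 appear in parallel from the tap: R_th = R1‖R2 = (690 × 18000)/18690 = 665 Ω.

V_th = 24.9 V, R_th = 665 Ω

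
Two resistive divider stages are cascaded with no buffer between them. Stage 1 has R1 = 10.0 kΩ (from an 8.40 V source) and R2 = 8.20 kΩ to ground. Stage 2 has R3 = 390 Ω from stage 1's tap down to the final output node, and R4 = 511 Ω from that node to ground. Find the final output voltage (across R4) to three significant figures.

Stage 2 presents R3+R4 = 901.0 Ω as a load on stage 1's tap.
Stage 1's lower leg becomes R2‖(R3+R4) = 811.8 Ω, so V_mid = 8.40 × 811.8/10810 = 0.6307 V.
Stage 2 is itself unloaded: V_out = V_mid × R4/(R3+R4) = 0.6307 × 511/901.0 = 0.358 V.

V_out ≈ 0.358 V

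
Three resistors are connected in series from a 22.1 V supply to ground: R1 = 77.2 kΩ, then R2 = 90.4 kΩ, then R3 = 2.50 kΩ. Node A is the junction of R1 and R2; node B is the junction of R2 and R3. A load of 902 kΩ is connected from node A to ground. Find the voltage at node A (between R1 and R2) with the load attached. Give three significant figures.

V ≈ 11.5 V

Below node A the series string R2+R3 = 92.90 kΩ sits in parallel with the 902 kΩ load: 84.23 kΩ.
V_A = 22.1 × 84.23/(77.2 + 84.23) = 11.5 V.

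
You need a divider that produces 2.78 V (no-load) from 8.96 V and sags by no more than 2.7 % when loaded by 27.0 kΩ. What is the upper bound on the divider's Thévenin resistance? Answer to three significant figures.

Loading drop = R_th/(R_th + R_L) ≤ 0.0270, so R_th ≤ R_L · ε/(1−ε) = 27.0 kΩ × 0.0270/0.9730 = 749 Ω.

R_th ≤ 749 Ω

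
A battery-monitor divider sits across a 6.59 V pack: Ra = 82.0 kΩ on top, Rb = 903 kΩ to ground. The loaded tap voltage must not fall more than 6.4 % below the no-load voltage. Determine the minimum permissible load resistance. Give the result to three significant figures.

Output resistance R_th = Ra‖Rb = (82.0 × 903)/985.0 = 75.17 kΩ.
The fractional drop is R_th/(R_th + R_L); requiring this ≤ 0.0640 gives R_L ≥ R_th(1/0.0640 − 1) = 75.17 × 14.62 = 1.10 MΩ.

R_L(min) ≈ 1.10 MΩ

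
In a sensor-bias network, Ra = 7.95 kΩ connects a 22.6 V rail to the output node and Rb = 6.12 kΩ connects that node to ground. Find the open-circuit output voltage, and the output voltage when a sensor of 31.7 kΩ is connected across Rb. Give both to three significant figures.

Unloaded: 9.83 V; loaded: 8.86 V

Open-circuit: V = 22.6 × 6.12/(7.95 + 6.12) = 9.83 V.
With the load, Rb becomes Rb‖R_L = 5.130 kΩ, so V = 22.6 × 5.130/13.08 = 8.86 V.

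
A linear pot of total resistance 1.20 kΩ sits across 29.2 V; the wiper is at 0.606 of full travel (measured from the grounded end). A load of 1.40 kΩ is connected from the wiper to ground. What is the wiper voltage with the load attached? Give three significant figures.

V ≈ 14.7 V

The wiper splits the pot into (1−α)R = 472.8 Ω above and αR = 727.2 Ω below.
Lower section ‖ load = 478.6 Ω.
V_wiper = 29.2 × 478.6/(472.8 + 478.6) = 14.7 V.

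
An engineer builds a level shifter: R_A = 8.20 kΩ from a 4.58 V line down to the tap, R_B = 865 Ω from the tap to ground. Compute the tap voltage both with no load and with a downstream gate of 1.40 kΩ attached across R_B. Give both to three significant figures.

Open-circuit: V = 4.58 × 865/(8200 + 865) = 0.437 V.
With the load, R_B becomes R_B‖R_L = 534.7 Ω, so V = 4.58 × 534.7/8735 = 0.280 V.

Unloaded: 0.437 V; loaded: 0.280 V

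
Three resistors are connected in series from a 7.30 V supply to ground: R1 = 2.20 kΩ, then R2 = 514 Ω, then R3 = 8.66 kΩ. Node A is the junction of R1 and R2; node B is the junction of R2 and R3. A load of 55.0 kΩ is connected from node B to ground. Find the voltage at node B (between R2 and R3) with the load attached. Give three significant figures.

At node B, R3 is in parallel with the load: R3‖R_L = 7482 Ω.
Below node A the resistance is R2 + (R3‖R_L) = 7996 Ω, so V_A = 7.30 × 7996/10200 = 5.725 V.
Then V_B = V_A × (R3‖R_L)/(R2 + R3‖R_L) = 5.725 × 7482/7996 = 5.36 V.

V ≈ 5.36 V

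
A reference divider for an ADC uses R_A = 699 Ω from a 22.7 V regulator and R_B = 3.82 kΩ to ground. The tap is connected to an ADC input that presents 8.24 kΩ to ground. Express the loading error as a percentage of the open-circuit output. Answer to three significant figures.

6.69 %

The divider's output (Thévenin) resistance is R_A‖R_B = 590.9 Ω.
Fractional drop under load = R_th/(R_th + R_L) = 590.9 / (590.9 + 8240) = 0.06691.
So the output falls by 6.69 %.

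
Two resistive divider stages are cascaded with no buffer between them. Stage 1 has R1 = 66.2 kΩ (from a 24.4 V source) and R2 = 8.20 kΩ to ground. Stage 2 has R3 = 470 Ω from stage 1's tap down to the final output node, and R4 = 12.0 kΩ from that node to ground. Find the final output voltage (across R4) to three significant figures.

Stage 2 presents R3+R4 = 12470 Ω as a load on stage 1's tap.
Stage 1's lower leg becomes R2‖(R3+R4) = 4947 Ω, so V_mid = 24.4 × 4947/71150 = 1.697 V.
Stage 2 is itself unloaded: V_out = V_mid × R4/(R3+R4) = 1.697 × 12000/12470 = 1.63 V.

V_out ≈ 1.63 V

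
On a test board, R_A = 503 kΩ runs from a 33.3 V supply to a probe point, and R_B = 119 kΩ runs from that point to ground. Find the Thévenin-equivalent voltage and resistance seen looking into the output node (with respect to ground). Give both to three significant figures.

V_th is the open-circuit tap voltage: 33.3 × 119/(503 + 119) = 6.37 V.
With the supply zeroed, R_A and R_B appear in parallel from the tap: R_th = R_A‖R_B = (503 × 119)/622.0 = 96.2 kΩ.

V_th = 6.37 V, R_th = 96.2 kΩ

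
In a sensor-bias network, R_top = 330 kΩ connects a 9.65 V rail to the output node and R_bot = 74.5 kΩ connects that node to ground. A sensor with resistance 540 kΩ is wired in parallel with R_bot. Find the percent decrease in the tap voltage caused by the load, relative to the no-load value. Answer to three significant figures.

Unloaded V = 9.65 × 74.5/404.5 = 1.7773 V.
Loaded: R_bot‖R_L = 65.47 kΩ, giving V = 9.65 × 65.47/395.5 = 1.5975 V.
Drop = (1.7773 − 1.5975) / 1.7773 = 10.1 %.

10.1 %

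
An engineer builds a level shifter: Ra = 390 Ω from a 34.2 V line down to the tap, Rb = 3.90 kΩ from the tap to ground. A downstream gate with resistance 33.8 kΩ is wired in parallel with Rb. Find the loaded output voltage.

The load sits in parallel with Rb: Rb‖R_L = (3900 × 33800) / (3900 + 33800) = 3497 Ω.
V_out = 34.2 × 3497 / (390 + 3497) = 34.2 × 3497/3887 = 30.8 V.

V_out ≈ 30.8 V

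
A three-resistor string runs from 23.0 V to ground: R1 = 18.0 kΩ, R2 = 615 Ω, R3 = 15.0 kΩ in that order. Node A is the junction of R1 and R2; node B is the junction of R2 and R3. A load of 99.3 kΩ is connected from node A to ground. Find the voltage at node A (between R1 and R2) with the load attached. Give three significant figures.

Below node A the series string R2+R3 = 15620 Ω sits in parallel with the 99300 Ω load: 13490 Ω.
V_A = 23.0 × 13490/(18000 + 13490) = 9.85 V.

V ≈ 9.85 V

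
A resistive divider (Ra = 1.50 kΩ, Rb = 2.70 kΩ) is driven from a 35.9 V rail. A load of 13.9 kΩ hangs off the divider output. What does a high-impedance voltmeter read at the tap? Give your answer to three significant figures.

The load sits in parallel with Rb: Rb‖R_L = (2.70 × 13.9) / (2.70 + 13.9) = 2.261 kΩ.
V_out = 35.9 × 2.261 / (1.50 + 2.261) = 35.9 × 2.261/3.761 = 21.6 V.
(Unloaded it would have been 23.1 V.)

V_out ≈ 21.6 V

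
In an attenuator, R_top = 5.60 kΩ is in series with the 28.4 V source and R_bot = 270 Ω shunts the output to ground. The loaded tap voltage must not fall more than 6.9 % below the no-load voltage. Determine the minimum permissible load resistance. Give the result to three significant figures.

Output resistance R_th = R_top‖R_bot = (5600 × 270)/5870 = 257.6 Ω.
The fractional drop is R_th/(R_th + R_L); requiring this ≤ 0.0690 gives R_L ≥ R_th(1/0.0690 − 1) = 257.6 × 13.49 = 3.48 kΩ.

R_L(min) ≈ 3.48 kΩ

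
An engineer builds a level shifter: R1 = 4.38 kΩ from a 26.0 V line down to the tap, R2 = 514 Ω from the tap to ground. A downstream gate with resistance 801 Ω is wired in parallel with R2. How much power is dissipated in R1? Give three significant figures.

Total resistance from the source is R1 + (R2‖R_L) = 4693 Ω, so I = 26.0/4693 Ω = 5.540 mA.
P = I²·R1 = (5.540 mA)² × 4.38 kΩ = 134 mW.

P ≈ 134 mW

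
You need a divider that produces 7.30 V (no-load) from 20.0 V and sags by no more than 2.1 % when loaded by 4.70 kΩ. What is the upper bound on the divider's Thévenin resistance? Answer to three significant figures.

Loading drop = R_th/(R_th + R_L) ≤ 0.0210, so R_th ≤ R_L · ε/(1−ε) = 4.70 kΩ × 0.0210/0.9790 = 101 Ω.
(Any R1, R2 with R2/(R1+R2) = 0.365 and R1‖R2 ≤ 101 Ω will meet the spec.)

R_th ≤ 101 Ω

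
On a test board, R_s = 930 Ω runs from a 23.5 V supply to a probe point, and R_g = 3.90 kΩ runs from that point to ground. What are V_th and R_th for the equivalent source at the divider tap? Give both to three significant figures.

V_th is the open-circuit tap voltage: 23.5 × 3900/(930 + 3900) = 19.0 V.
With the supply zeroed, R_s and R_g appear in parallel from the tap: R_th = R_s‖R_g = (930 × 3900)/4830 = 751 Ω.

V_th = 19.0 V, R_th = 751 Ω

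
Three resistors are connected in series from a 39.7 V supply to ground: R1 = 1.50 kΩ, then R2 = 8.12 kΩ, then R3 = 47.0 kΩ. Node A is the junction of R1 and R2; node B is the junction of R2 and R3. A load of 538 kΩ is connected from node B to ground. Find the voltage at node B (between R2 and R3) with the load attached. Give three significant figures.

At node B, R3 is in parallel with the load: R3‖R_L = 43.22 kΩ.
Below node A the resistance is R2 + (R3‖R_L) = 51.34 kΩ, so V_A = 39.7 × 51.34/52.84 = 38.57 V.
Then V_B = V_A × (R3‖R_L)/(R2 + R3‖R_L) = 38.57 × 43.22/51.34 = 32.5 V.

V ≈ 32.5 V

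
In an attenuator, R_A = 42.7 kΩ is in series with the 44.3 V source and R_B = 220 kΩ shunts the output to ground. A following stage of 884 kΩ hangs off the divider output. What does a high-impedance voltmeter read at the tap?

V_out ≈ 35.7 V

The load sits in parallel with R_B: R_B‖R_L = (220 × 884) / (220 + 884) = 176.2 kΩ.
V_out = 44.3 × 176.2 / (42.7 + 176.2) = 44.3 × 176.2/218.9 = 35.7 V.
(Unloaded it would have been 37.1 V.)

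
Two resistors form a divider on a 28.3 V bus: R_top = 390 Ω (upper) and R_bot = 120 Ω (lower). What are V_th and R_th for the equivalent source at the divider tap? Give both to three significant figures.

V_th = 6.66 V, R_th = 91.8 Ω

V_th is the open-circuit tap voltage: 28.3 × 120/(390 + 120) = 6.66 V.
With the supply zeroed, R_top and R_bot appear in parallel from the tap: R_th = R_top‖R_bot = (390 × 120)/510.0 = 91.8 Ω.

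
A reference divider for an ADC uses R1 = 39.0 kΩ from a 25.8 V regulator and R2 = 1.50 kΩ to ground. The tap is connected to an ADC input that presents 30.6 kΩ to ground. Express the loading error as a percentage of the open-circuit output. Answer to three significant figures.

4.51 %

The divider's output (Thévenin) resistance is R1‖R2 = 1.444 kΩ.
Fractional drop under load = R_th/(R_th + R_L) = 1.444 / (1.444 + 30.6) = 0.04508.
So the output falls by 4.51 %.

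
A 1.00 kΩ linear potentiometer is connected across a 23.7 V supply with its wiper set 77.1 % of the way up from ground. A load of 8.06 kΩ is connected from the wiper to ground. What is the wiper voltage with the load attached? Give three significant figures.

The wiper splits the pot into (1−α)R = 229.0 Ω above and αR = 771.0 Ω below.
Lower section ‖ load = 703.7 Ω.
V_wiper = 23.7 × 703.7/(229.0 + 703.7) = 17.9 V.

V ≈ 17.9 V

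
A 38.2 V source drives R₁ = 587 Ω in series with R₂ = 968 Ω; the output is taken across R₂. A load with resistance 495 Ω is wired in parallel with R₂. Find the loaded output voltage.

The load sits in parallel with R₂: R₂‖R_L = (968 × 495) / (968 + 495) = 327.5 Ω.
V_out = 38.2 × 327.5 / (587 + 327.5) = 38.2 × 327.5/914.5 = 13.7 V.

V_out ≈ 13.7 V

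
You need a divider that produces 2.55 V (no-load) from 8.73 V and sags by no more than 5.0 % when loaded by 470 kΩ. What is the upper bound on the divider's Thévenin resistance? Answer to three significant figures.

R_th ≤ 24.7 kΩ

Loading drop = R_th/(R_th + R_L) ≤ 0.0500, so R_th ≤ R_L · ε/(1−ε) = 470 kΩ × 0.0500/0.9500 = 24.7 kΩ.
(Any R1, R2 with R2/(R1+R2) = 0.292 and R1‖R2 ≤ 24.7 kΩ will meet the spec.)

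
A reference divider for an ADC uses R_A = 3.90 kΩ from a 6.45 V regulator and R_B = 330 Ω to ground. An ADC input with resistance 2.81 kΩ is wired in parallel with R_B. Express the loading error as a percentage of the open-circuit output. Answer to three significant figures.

9.77 %

The divider's output (Thévenin) resistance is R_A‖R_B = 304.3 Ω.
Fractional drop under load = R_th/(R_th + R_L) = 304.3 / (304.3 + 2810) = 0.09770.
So the output falls by 9.77 %.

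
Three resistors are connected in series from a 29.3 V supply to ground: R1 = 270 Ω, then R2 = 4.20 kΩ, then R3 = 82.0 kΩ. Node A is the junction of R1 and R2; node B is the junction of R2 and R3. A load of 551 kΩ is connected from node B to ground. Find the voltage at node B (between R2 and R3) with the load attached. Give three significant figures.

V ≈ 27.6 V

At node B, R3 is in parallel with the load: R3‖R_L = 71380 Ω.
Below node A the resistance is R2 + (R3‖R_L) = 75580 Ω, so V_A = 29.3 × 75580/75850 = 29.20 V.
Then V_B = V_A × (R3‖R_L)/(R2 + R3‖R_L) = 29.20 × 71380/75580 = 27.6 V.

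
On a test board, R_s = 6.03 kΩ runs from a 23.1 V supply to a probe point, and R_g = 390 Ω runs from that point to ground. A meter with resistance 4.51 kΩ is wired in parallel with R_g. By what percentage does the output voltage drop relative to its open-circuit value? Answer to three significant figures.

The divider's output (Thévenin) resistance is R_s‖R_g = 366.3 Ω.
Fractional drop under load = R_th/(R_th + R_L) = 366.3 / (366.3 + 4510) = 0.07512.
So the output falls by 7.51 %.

7.51 %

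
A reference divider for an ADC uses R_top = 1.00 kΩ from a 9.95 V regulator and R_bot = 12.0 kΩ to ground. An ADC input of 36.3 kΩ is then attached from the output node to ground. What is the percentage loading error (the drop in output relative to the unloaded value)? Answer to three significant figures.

2.48 %

The divider's output (Thévenin) resistance is R_top‖R_bot = 0.9231 kΩ.
Fractional drop under load = R_th/(R_th + R_L) = 0.9231 / (0.9231 + 36.3) = 0.02480.
So the output falls by 2.48 %.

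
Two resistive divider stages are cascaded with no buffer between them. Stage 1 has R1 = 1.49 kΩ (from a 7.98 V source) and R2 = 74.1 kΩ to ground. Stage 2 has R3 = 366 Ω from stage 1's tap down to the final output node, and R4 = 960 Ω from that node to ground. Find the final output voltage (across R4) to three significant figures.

Stage 2 presents R3+R4 = 1326 Ω as a load on stage 1's tap.
Stage 1's lower leg becomes R2‖(R3+R4) = 1303 Ω, so V_mid = 7.98 × 1303/2793 = 3.722 V.
Stage 2 is itself unloaded: V_out = V_mid × R4/(R3+R4) = 3.722 × 960/1326 = 2.69 V.

V_out ≈ 2.69 V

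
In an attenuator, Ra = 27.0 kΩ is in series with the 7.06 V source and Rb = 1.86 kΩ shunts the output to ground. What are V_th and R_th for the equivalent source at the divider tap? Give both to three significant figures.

V_th = 0.455 V, R_th = 1.74 kΩ

V_th is the open-circuit tap voltage: 7.06 × 1.86/(27.0 + 1.86) = 0.455 V.
With the supply zeroed, Ra and Rb appear in parallel from the tap: R_th = Ra‖Rb = (27.0 × 1.86)/28.86 = 1.74 kΩ.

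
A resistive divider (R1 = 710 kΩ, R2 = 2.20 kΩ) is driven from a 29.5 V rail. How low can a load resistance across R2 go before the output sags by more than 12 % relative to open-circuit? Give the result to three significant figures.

R_L(min) ≈ 16.1 kΩ

Output resistance R_th = R1‖R2 = (710 × 2.20)/712.2 = 2.193 kΩ.
The fractional drop is R_th/(R_th + R_L); requiring this ≤ 0.120 gives R_L ≥ R_th(1/0.120 − 1) = 2.193 × 7.333 = 16.1 kΩ.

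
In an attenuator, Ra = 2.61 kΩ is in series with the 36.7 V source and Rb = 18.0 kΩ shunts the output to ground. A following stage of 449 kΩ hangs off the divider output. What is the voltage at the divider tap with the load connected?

V_out ≈ 31.9 V

The load sits in parallel with Rb: Rb‖R_L = (18.0 × 449) / (18.0 + 449) = 17.31 kΩ.
V_out = 36.7 × 17.31 / (2.61 + 17.31) = 36.7 × 17.31/19.92 = 31.9 V.
(Unloaded it would have been 32.1 V.)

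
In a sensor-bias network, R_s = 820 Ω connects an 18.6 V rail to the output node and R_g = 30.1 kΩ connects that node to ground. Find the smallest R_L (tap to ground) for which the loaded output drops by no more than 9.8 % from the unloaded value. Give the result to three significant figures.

R_L(min) ≈ 7.35 kΩ

Output resistance R_th = R_s‖R_g = (820 × 30100)/30920 = 798.3 Ω.
The fractional drop is R_th/(R_th + R_L); requiring this ≤ 0.0980 gives R_L ≥ R_th(1/0.0980 − 1) = 798.3 × 9.204 = 7.35 kΩ.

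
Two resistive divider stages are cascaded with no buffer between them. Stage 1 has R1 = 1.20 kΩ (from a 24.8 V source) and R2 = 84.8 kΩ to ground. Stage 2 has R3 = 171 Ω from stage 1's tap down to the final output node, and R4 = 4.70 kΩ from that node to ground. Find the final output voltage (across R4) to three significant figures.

Stage 2 presents R3+R4 = 4871 Ω as a load on stage 1's tap.
Stage 1's lower leg becomes R2‖(R3+R4) = 4606 Ω, so V_mid = 24.8 × 4606/5806 = 19.67 V.
Stage 2 is itself unloaded: V_out = V_mid × R4/(R3+R4) = 19.67 × 4700/4871 = 19.0 V.

V_out ≈ 19.0 V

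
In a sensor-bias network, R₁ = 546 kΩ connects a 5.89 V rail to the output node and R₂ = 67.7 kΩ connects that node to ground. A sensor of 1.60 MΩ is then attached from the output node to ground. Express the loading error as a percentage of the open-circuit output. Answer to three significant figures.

3.63 %

The divider's output (Thévenin) resistance is R₁‖R₂ = 60.23 kΩ.
Fractional drop under load = R_th/(R_th + R_L) = 60.23 / (60.23 + 1600) = 0.03628.
So the output falls by 3.63 %.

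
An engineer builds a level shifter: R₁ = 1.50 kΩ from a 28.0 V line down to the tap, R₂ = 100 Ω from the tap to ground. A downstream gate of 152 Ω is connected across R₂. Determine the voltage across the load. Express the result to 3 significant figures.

V_out ≈ 1.08 V

The load sits in parallel with R₂: R₂‖R_L = (100 × 152) / (100 + 152) = 60.32 Ω.
V_out = 28.0 × 60.32 / (1500 + 60.32) = 28.0 × 60.32/1560 = 1.08 V.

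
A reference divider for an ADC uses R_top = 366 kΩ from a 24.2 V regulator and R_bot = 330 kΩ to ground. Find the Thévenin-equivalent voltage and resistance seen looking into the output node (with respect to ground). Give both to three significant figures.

V_th = 11.5 V, R_th = 174 kΩ

V_th is the open-circuit tap voltage: 24.2 × 330/(366 + 330) = 11.5 V.
With the supply zeroed, R_top and R_bot appear in parallel from the tap: R_th = R_top‖R_bot = (366 × 330)/696.0 = 174 kΩ.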